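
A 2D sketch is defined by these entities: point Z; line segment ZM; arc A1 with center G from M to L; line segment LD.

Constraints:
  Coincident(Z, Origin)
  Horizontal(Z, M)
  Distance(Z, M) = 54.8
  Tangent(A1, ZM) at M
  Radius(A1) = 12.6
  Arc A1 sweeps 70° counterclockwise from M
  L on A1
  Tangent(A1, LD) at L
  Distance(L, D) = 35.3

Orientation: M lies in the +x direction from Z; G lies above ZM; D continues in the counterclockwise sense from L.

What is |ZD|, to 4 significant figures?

88.97

Z is at the origin; ZM is horizontal with |ZM| = 54.8 and M on the +x side, so M = (54.80, 0.000). Since A1 is tangent to ZM there, GM ⟂ ZM, so G = M + (0, 12.6) = (54.80, 12.60). On A1, M sits at bearing -90° from G; a 70° counterclockwise sweep puts L at bearing -20°, so L = G + 12.6·(cos -20°, sin -20°) = (66.64, 8.291). A1 meets LD tangentially, so GL is at right angles to LD, so LD runs along (−sin -20°, cos -20°); with |LD| = 35.3, D = (78.71, 41.46). Then |ZD| = |D − Z| = 88.97.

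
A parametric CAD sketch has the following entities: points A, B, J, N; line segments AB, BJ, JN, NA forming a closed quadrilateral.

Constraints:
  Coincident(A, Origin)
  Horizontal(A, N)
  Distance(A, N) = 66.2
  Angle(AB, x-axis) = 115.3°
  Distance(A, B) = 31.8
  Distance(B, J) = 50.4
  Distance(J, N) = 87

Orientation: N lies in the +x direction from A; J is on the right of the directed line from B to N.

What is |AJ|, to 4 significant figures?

28.07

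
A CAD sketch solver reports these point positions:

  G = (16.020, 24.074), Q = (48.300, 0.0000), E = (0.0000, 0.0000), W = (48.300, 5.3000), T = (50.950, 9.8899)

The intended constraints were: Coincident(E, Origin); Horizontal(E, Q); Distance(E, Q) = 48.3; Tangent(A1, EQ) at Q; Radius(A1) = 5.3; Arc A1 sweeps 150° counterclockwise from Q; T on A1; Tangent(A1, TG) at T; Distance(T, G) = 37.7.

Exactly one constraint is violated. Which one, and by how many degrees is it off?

Tangent(A1, TG) at T — off by 7.90°.

E = (0.00, 0.00) ✓; E.y = 0.00, Q.y = 0.00 ✓; |EQ| = 48.30 ✓; ∠(WQ, QE) = 90.00° ✓; |WQ| = 5.300 ✓; bearing(W→T) − bearing(W→Q) = 150.0° ✓; |WT| = 5.300 ✓; ∠(WT, TG) = 82.10° ✗; |TG| = 37.70 ✓.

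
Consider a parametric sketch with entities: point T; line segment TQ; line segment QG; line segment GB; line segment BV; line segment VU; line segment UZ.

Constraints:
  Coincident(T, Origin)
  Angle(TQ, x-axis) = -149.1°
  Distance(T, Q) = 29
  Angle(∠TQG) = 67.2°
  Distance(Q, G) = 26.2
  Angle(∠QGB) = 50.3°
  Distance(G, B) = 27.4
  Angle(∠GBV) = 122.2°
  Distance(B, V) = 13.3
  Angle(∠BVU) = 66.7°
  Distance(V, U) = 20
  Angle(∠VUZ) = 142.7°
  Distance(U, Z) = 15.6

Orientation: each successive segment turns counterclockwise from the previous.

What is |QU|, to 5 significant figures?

6.1468

∠GBV = 122.2° gives BV at 151.20° from the x-axis; with |BV| = 13.3, V = (-17.048, 3.3557). ∠BVU = 66.7° gives VU at -95.500° from the x-axis; with |VU| = 20.0, U = (-18.965, -16.552). Then |QU| = |U − Q| = 6.1468.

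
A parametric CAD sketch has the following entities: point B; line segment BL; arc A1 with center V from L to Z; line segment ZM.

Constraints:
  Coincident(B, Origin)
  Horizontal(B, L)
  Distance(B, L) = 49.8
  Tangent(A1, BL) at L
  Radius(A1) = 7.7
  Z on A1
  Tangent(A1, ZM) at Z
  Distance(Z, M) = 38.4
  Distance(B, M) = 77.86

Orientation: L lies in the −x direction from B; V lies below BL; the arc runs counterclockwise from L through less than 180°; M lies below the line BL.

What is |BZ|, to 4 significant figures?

57.73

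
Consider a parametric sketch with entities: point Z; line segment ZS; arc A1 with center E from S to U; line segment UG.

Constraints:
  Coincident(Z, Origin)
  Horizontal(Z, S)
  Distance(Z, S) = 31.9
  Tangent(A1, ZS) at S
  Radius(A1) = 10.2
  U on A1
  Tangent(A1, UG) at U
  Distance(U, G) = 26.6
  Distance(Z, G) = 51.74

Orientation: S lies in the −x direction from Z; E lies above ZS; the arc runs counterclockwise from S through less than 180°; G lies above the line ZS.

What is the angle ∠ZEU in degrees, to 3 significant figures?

43.9°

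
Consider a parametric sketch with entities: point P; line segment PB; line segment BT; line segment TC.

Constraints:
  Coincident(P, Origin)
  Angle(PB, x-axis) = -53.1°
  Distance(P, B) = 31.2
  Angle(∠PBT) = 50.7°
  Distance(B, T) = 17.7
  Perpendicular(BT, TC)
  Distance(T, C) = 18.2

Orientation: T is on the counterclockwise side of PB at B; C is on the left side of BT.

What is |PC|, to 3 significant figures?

6.29

P is at the origin; PB runs at -53.1° with length 31.2, so B = 31.2·(cos -53.1°, sin -53.1°) = (18.7, -25.0). ∠PBT = 50.7°, so BT runs at -53.1° + (180° − 50.7°) = 76.2° from the x-axis; with |BT| = 17.7, T = B + 17.7·(cos 76.2°, sin 76.2°) = (23.0, -7.76). BT is perpendicular to TC; with |TC| = 18.2 on the left of BT, C = T + 18.2·(-0.971, 0.239) = (5.28, -3.42). Then |PC| = |C − P| = 6.29.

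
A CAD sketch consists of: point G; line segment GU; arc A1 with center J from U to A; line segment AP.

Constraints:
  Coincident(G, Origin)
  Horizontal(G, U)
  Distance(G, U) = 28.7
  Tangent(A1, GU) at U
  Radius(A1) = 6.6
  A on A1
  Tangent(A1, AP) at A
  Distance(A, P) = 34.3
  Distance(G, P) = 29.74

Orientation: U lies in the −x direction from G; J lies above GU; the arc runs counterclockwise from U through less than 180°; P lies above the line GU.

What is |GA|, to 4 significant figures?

23.63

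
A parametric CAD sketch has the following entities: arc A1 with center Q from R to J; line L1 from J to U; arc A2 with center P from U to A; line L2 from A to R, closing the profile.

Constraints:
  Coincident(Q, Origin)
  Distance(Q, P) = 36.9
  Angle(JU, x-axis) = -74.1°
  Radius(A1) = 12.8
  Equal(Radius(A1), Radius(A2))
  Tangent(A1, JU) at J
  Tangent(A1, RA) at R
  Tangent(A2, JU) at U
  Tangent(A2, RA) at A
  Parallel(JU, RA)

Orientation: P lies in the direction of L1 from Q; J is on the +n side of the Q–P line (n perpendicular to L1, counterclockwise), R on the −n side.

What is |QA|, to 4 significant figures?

39.06

Tangency of A1 to both parallel lines with radius 12.8 puts J and R at Q ± 12.8·n: J = (12.31, 3.507), R = (-12.31, -3.507). Equal radii place U and A the same way about P: U = P + 12.8·n = (22.42, -31.98), A = P − 12.8·n = (-2.201, -38.99). Then |QA| = |A − Q| = 39.06.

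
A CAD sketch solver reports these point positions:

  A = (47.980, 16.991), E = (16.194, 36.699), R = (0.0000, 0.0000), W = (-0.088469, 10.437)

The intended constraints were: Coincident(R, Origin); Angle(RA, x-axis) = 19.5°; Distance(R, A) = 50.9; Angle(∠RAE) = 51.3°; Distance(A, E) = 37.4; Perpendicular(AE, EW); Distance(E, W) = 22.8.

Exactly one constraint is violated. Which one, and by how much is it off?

Distance(E, W) = 22.8 — off by 8.10.

R = (0.00, 0.00) ✓; RA at 19.50° ✓; |RA| = 50.90 ✓; ∠RAE = 51.30° ✓; |AE| = 37.40 ✓; ∠(AE, EW) = 90.00° ✓; |EW| = 30.90 ✗.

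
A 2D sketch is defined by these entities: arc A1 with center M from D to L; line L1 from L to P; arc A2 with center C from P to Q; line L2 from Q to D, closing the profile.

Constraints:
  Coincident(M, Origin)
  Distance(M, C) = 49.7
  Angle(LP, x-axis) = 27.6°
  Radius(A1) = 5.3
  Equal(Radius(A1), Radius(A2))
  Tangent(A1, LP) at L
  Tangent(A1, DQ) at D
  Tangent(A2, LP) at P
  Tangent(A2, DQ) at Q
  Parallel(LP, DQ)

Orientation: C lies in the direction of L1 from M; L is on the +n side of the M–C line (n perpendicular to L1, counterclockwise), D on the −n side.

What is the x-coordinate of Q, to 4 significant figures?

46.50

The slot axis is L1's direction at 27.6°, so u = (cos 27.6°, sin 27.6°) = (0.8862, 0.4633) and n = (−sin 27.6°, cos 27.6°) = (-0.4633, 0.8862). M is at the origin and C lies 49.7 along u from M, so C = 49.7·u = (44.04, 23.03). Tangency of A1 to both parallel lines with radius 5.3 puts L and D at M ± 5.3·n: L = (-2.455, 4.697), D = (2.455, -4.697). Equal radii place P and Q the same way about C: P = C + 5.3·n = (41.59, 27.72), Q = C − 5.3·n = (46.50, 18.33). So Q.x = 46.50.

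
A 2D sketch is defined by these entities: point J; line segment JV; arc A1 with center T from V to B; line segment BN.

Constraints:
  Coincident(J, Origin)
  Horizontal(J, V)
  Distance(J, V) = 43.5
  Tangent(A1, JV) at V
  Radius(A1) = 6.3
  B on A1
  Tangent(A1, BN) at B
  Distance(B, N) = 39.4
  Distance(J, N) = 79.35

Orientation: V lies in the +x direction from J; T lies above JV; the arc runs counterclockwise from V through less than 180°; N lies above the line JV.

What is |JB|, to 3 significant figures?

48.7

J is at the origin; J and V share the same y with |JV| = 43.5 and V on the +x side, so V = (43.5, 0.00). A1 meets JV tangentially, so TV is at right angles to JV, so T = V + (0, 6.3) = (43.5, 6.30). Since TB ⟂ BN (tangency), |TN| = √(6.3² + 39.4²) = 39.9 regardless of where B sits on A1. So N lies on both circle(J, 79.35) and circle(T, 39.9); the above-JV intersection is N = (71.2, 35.0). B is the foot of the tangent from N: B = (48.7, 2.70).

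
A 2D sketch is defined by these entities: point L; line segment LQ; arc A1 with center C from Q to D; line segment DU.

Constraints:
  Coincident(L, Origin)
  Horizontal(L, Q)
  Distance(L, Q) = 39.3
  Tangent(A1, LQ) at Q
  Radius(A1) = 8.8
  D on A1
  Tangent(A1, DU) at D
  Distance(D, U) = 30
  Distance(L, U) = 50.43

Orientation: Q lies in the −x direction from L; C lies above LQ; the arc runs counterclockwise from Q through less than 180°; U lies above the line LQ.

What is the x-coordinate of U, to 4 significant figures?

-31.79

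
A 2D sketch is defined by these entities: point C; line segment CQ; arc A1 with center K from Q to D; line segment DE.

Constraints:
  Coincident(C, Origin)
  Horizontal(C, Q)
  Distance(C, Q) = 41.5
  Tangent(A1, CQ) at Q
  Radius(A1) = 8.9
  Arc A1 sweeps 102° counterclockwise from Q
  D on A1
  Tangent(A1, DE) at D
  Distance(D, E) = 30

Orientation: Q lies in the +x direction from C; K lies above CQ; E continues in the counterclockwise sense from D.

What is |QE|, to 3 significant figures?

40.2

C is at the origin; C and Q share the same y with |CQ| = 41.5 and Q on the +x side, so Q = (41.5, 0.00). The tangent condition forces KQ to be normal to CQ, so K = Q + (0, 8.9) = (41.5, 8.90). On A1, Q sits at bearing -90° from K; a 102° counterclockwise sweep puts D at bearing 12°, so D = K + 8.9·(cos 12°, sin 12°) = (50.2, 10.8). Tangency of A1 to DE means the radius KD is perpendicular to DE, so DE runs along (−sin 12°, cos 12°); with |DE| = 30.0, E = (44.0, 40.1). Then |QE| = |E − Q| = 40.2.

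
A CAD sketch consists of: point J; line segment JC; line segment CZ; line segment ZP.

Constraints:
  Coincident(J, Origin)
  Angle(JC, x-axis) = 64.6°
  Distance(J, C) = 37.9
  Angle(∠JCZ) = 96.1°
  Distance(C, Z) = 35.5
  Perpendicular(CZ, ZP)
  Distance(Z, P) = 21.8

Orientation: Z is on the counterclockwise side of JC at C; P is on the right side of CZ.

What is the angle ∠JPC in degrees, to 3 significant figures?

24.8°

J is at the origin; JC runs at 64.6° with length 37.9, so C = 37.9·(cos 64.6°, sin 64.6°) = (16.3, 34.2). ∠JCZ = 96.1°, so CZ runs at 64.6° + (180° − 96.1°) = 148° from the x-axis; with |CZ| = 35.5, Z = C + 35.5·(cos 148°, sin 148°) = (-14.0, 52.8). The perpendicularity gives ZP at right angles to CZ; with |ZP| = 21.8 on the right of CZ, P = Z + 21.8·(0.522, 0.853) = (-2.62, 71.4). Then cos ∠JPC = PJ·PC / (|PJ||PC|), giving 24.8°.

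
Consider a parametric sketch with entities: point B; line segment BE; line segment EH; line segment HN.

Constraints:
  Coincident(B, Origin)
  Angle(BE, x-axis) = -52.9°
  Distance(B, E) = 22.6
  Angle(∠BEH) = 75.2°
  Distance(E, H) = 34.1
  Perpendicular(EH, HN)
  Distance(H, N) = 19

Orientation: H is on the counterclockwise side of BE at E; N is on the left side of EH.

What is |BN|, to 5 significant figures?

28.470

B is at the origin; BE runs at -52.9° with length 22.6, so E = 22.6·(cos -52.9°, sin -52.9°) = (13.633, -18.025). ∠BEH = 75.2°, so EH runs at -52.9° + (180° − 75.2°) = 51.900° from the x-axis; with |EH| = 34.1, H = E + 34.1·(cos 51.900°, sin 51.900°) = (34.673, 8.8091). The perpendicularity gives HN at right angles to EH; with |HN| = 19.0 on the left of EH, N = H + 19.0·(-0.78694, 0.61704) = (19.722, 20.533). Then |BN| = |N − B| = 28.470.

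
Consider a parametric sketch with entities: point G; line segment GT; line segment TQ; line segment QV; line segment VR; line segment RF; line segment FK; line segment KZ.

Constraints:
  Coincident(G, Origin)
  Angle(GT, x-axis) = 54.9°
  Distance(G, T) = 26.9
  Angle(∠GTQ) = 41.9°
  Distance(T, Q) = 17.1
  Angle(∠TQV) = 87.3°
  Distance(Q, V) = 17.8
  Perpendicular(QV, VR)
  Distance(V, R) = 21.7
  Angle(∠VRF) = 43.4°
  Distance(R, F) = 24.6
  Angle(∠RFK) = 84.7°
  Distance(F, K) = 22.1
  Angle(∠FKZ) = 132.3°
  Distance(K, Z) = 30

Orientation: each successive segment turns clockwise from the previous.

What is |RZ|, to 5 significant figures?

40.084

∠RFK = 84.7° gives FK at -137.80° from the x-axis; with |FK| = 22.1, K = (-0.048350, -6.0642). ∠FKZ = 132.3° gives KZ at 174.50° from the x-axis; with |KZ| = 30.0, Z = (-29.910, -3.1888). Then |RZ| = |Z − R| = 40.084.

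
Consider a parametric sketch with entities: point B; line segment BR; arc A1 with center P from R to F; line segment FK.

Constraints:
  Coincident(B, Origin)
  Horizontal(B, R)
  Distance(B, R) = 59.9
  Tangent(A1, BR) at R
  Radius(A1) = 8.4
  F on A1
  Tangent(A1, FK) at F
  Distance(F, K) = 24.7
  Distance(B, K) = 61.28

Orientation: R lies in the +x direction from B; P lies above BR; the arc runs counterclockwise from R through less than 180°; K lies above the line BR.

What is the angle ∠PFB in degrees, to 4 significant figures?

25.96°

Checks: |PF| = 8.400 ✓; ∠(PF, FK) = 90.00° ✓; |FK| = 24.70 ✓; |BK| = 61.28 ✓.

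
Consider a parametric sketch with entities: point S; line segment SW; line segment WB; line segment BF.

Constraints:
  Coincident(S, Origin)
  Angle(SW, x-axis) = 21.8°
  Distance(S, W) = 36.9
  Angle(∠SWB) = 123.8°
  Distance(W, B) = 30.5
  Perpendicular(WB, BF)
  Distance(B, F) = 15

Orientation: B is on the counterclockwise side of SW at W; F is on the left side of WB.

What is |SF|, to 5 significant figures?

53.377

∠SWB = 123.8°, so WB runs at 21.8° + (180° − 123.8°) = 78.000° from the x-axis; with |WB| = 30.5, B = W + 30.5·(cos 78.000°, sin 78.000°) = (40.602, 43.537). WB ⟂ BF; with |BF| = 15.0 on the left of WB, F = B + 15.0·(-0.97815, 0.20791) = (25.930, 46.656). Then |SF| = |F − S| = 53.377.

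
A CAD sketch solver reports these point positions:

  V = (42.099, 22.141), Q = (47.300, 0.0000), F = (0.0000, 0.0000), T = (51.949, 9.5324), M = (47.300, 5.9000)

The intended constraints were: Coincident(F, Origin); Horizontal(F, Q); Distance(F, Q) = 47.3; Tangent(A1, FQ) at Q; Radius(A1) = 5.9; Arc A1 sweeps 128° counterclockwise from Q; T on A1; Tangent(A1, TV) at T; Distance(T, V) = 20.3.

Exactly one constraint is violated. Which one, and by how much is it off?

Distance(T, V) = 20.3 — off by 4.30.

F = (0.00, 0.00) ✓; F.y = 0.00, Q.y = 0.00 ✓; |FQ| = 47.30 ✓; ∠(MQ, QF) = 90.00° ✓; |MQ| = 5.900 ✓; bearing(M→T) − bearing(M→Q) = 128.0° ✓; |MT| = 5.900 ✓; ∠(MT, TV) = 90.00° ✓; |TV| = 16.00 ✗.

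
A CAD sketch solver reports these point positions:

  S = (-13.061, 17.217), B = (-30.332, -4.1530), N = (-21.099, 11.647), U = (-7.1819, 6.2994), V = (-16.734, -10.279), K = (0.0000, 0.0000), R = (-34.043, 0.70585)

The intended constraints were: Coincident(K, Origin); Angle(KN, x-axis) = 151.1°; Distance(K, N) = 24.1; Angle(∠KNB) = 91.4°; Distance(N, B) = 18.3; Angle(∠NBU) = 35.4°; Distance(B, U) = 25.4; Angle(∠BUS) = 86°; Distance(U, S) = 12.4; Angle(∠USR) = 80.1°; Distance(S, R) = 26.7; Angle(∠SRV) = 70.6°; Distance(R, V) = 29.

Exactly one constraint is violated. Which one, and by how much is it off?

Distance(R, V) = 29 — off by 8.50.

K = (0.00, 0.00) ✓; KN at 151.1° ✓; |KN| = 24.10 ✓; ∠KNB = 91.40° ✓; |NB| = 18.30 ✓; ∠NBU = 35.40° ✓; |BU| = 25.40 ✓; ∠BUS = 86.00° ✓; |US| = 12.40 ✓; ∠USR = 80.10° ✓; |SR| = 26.70 ✓; ∠SRV = 70.60° ✓; |RV| = 20.50 ✗.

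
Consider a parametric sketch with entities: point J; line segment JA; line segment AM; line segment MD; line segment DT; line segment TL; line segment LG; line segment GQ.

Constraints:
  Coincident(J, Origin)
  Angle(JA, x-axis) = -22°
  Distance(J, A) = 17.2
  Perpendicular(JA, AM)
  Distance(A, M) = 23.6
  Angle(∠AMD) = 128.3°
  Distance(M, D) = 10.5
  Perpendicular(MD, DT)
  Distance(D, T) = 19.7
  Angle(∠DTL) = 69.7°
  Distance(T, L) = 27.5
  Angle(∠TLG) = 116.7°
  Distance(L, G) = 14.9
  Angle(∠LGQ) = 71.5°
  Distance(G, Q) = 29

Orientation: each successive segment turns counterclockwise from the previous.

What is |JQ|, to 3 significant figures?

30.4

∠TLG = 116.7° gives LG at 23.3° from the x-axis; with |LG| = 14.9, G = (37.2, 3.02). ∠LGQ = 71.5° gives GQ at 132° from the x-axis; with |GQ| = 29.0, Q = (17.9, 24.6). Then |JQ| = |Q − J| = 30.4.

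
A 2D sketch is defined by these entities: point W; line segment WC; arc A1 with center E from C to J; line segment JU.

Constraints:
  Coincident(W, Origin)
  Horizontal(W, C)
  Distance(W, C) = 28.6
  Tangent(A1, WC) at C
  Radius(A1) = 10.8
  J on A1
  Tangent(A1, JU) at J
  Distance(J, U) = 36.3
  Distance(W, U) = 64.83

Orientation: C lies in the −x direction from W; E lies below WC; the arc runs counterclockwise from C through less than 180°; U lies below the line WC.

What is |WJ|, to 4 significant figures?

39.83

Checks: |EJ| = 10.80 ✓; ∠(EJ, JU) = 90.00° ✓; |JU| = 36.30 ✓; |WU| = 64.83 ✓.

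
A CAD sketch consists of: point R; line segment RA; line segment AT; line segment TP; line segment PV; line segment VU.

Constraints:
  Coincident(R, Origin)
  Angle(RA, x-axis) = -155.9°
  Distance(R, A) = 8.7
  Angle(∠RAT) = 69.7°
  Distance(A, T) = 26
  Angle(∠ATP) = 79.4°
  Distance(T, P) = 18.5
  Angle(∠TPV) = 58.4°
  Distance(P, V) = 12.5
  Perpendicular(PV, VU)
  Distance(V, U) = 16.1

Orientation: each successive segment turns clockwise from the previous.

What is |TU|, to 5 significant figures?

2.8272

R is at the origin; RA runs at -155.9° with length 8.7, so A = (-7.9417, -3.5525). ∠RAT = 69.7° gives AT at 93.800° from the x-axis; with |AT| = 26.0, T = (-9.6648, 22.390). ∠ATP = 79.4° gives TP at -6.8000° from the x-axis; with |TP| = 18.5, P = (8.7051, 20.200). ∠TPV = 58.4° gives PV at -128.40° from the x-axis; with |PV| = 12.5, V = (0.94074, 10.404). PV is perpendicular to VU, so VU runs at 141.60°; with |VU| = 16.1, U = (-11.677, 20.404). Then |TU| = |U − T| = 2.8272.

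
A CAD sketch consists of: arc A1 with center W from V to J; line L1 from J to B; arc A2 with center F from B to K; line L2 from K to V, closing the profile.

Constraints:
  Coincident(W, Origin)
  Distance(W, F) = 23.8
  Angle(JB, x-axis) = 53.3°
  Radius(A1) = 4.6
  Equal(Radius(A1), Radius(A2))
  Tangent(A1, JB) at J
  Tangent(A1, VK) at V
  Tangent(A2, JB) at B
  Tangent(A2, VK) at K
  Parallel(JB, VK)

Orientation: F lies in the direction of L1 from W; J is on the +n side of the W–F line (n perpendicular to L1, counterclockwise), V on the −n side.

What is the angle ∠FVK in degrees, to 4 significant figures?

10.94°

Tangency of A1 to both parallel lines with radius 4.6 puts J and V at W ± 4.6·n: J = (-3.688, 2.749), V = (3.688, -2.749). Equal radii place B and K the same way about F: B = F + 4.6·n = (10.54, 21.83), K = F − 4.6·n = (17.91, 16.33). Then cos ∠FVK = VF·VK / (|VF||VK|), giving 10.94°.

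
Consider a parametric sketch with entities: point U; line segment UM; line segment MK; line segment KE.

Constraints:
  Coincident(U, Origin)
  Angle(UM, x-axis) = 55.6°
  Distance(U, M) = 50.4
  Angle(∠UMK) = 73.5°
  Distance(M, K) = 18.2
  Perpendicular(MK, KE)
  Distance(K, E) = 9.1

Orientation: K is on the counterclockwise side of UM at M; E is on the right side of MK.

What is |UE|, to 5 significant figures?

57.556

U is at the origin; UM runs at 55.6° with length 50.4, so M = 50.4·(cos 55.6°, sin 55.6°) = (28.474, 41.586). ∠UMK = 73.5°, so MK runs at 55.6° + (180° − 73.5°) = 162.10° from the x-axis; with |MK| = 18.2, K = M + 18.2·(cos 162.10°, sin 162.10°) = (11.155, 47.180). MK ⟂ KE; with |KE| = 9.1 on the right of MK, E = K + 9.1·(0.30736, 0.95159) = (13.952, 55.839). Then |UE| = |E − U| = 57.556.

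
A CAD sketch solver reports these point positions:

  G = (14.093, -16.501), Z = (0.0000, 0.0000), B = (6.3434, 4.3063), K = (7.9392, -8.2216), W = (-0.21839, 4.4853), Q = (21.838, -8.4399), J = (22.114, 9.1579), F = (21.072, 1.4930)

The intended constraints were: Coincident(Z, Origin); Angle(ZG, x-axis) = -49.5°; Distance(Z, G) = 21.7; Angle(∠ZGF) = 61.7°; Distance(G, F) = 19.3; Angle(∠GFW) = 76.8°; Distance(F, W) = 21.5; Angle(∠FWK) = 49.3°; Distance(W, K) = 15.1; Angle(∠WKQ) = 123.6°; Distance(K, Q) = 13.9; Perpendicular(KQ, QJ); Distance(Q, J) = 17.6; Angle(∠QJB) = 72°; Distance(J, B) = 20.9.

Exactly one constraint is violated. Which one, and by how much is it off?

Distance(J, B) = 20.9 — off by 4.40.

Z = (0.00, 0.00) ✓; ZG at -49.50° ✓; |ZG| = 21.70 ✓; ∠ZGF = 61.70° ✓; |GF| = 19.30 ✓; ∠GFW = 76.80° ✓; |FW| = 21.50 ✓; ∠FWK = 49.30° ✓; |WK| = 15.10 ✓; ∠WKQ = 123.6° ✓; |KQ| = 13.90 ✓; ∠(KQ, QJ) = 90.00° ✓; |QJ| = 17.60 ✓; ∠QJB = 72.00° ✓; |JB| = 16.50 ✗.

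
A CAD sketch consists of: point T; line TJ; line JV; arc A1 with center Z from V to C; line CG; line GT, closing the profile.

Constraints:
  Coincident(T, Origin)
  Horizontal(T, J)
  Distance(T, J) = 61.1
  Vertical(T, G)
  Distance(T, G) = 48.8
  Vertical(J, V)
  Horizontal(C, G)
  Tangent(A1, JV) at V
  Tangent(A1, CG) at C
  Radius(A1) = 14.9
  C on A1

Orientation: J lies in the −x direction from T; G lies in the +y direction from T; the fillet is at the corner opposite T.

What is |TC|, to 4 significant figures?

67.20

The virtual corner opposite T is at (-61.10, 48.80). Tangency of A1 to JV means the radius ZV is perpendicular to JV and tangency of A1 to CG means the radius ZC is perpendicular to CG, with radius 14.9, so the center Z sits 14.9 in from both sides at Z = (-46.20, 33.90). That places the tangent points at V = (-61.10, 33.90) on JV and C = (-46.20, 48.80) on CG. Then |TC| = |C − T| = 67.20.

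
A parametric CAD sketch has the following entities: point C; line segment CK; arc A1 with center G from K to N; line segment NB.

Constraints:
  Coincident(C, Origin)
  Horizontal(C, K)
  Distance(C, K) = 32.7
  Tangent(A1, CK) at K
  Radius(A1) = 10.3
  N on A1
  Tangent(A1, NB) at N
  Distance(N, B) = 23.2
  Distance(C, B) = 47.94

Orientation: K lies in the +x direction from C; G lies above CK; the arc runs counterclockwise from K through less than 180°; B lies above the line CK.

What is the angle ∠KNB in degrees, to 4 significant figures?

122.3°

Checks: |GN| = 10.30 ✓; ∠(GN, NB) = 90.00° ✓; |NB| = 23.20 ✓; |CB| = 47.94 ✓.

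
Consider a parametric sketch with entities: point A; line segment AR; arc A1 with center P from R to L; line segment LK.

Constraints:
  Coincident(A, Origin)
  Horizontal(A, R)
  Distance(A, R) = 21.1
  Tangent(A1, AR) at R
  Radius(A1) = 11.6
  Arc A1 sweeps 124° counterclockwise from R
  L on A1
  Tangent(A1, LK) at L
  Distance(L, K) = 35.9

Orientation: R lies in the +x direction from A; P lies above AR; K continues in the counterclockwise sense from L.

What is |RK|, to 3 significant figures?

49.0

On A1, R sits at bearing -90° from P; a 124° counterclockwise sweep puts L at bearing 34°, so L = P + 11.6·(cos 34°, sin 34°) = (30.7, 18.1). The tangent condition forces PL to be normal to LK, so LK runs along (−sin 34°, cos 34°); with |LK| = 35.9, K = (10.6, 47.8). Then |RK| = |K − R| = 49.0.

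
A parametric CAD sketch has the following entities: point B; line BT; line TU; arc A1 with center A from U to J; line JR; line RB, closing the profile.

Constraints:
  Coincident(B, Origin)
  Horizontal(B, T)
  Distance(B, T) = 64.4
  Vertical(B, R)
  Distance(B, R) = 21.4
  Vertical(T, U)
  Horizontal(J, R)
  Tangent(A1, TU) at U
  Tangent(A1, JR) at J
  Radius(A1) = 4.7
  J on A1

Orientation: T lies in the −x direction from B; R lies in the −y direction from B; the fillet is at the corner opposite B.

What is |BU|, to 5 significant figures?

66.530

B is at the origin; BT is horizontal with |BT| = 64.4 and T on the −x side, so T = (-64.400, 0.0000). BR is vertical with |BR| = 21.4 and R on the −y side, so R = (0.0000, -21.400). The virtual corner opposite B is at (-64.400, -21.400). A1 meets TU tangentially, so AU is at right angles to TU and A1 meets JR tangentially, so AJ is at right angles to JR, with radius 4.7, so the center A sits 4.7 in from both sides at A = (-59.700, -16.700). That places the tangent points at U = (-64.400, -16.700) on TU and J = (-59.700, -21.400) on JR. Then |BU| = |U − B| = 66.530.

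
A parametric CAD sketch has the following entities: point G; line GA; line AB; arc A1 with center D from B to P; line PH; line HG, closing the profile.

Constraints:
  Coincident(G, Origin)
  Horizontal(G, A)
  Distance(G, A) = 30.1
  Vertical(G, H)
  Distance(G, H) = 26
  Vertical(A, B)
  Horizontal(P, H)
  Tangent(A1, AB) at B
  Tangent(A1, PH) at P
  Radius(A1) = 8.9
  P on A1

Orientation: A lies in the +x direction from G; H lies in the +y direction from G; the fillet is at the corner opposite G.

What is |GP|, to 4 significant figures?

33.55

G is at the origin; GA is horizontal with |GA| = 30.1 and A on the +x side, so A = (30.10, 0.000). GH is vertical with |GH| = 26.0 and H on the +y side, so H = (0.000, 26.00). The virtual corner opposite G is at (30.10, 26.00). The tangent condition forces DB to be normal to AB and the tangent condition forces DP to be normal to PH, with radius 8.9, so the center D sits 8.9 in from both sides at D = (21.20, 17.10). That places the tangent points at B = (30.10, 17.10) on AB and P = (21.20, 26.00) on PH. Then |GP| = |P − G| = 33.55.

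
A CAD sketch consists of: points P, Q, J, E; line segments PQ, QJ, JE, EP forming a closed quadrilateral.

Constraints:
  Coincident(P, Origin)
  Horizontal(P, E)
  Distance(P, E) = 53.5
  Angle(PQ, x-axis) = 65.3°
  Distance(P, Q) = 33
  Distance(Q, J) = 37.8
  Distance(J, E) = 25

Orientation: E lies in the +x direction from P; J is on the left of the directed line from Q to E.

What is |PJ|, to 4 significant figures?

56.97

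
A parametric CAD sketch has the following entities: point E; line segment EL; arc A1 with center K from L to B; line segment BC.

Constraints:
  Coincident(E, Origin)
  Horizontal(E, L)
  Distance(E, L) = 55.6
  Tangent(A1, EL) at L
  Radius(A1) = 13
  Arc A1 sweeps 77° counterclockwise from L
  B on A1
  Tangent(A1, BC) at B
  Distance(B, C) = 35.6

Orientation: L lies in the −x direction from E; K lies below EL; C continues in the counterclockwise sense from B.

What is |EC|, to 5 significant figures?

88.440

E is at the origin; E and L share the same y with |EL| = 55.6 and L on the −x side, so L = (-55.600, 0.0000). A1 meets EL tangentially, so KL is at right angles to EL, so K = L + (0, -13) = (-55.600, -13.000). On A1, L sits at bearing 90° from K; a 77° counterclockwise sweep puts B at bearing 167°, so B = K + 13.0·(cos 167°, sin 167°) = (-68.267, -10.076). A1 meets BC tangentially, so KB is at right angles to BC, so BC runs along (−sin 167°, cos 167°); with |BC| = 35.6, C = (-76.275, -44.763). Then |EC| = |C − E| = 88.440.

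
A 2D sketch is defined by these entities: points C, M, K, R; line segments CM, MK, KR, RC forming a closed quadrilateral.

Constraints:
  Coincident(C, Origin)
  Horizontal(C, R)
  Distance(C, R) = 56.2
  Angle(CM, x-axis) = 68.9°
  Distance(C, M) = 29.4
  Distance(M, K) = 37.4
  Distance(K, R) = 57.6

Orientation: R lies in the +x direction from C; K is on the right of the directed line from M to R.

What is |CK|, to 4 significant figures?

8.232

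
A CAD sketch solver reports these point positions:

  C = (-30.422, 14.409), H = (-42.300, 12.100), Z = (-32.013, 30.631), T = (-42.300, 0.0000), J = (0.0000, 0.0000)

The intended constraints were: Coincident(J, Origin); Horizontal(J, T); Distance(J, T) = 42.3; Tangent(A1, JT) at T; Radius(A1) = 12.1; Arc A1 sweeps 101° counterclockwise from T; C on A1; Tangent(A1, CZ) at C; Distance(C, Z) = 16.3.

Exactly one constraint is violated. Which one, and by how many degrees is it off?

Tangent(A1, CZ) at C — off by 5.40°.

J = (0.00, 0.00) ✓; J.y = 0.00, T.y = 0.00 ✓; |JT| = 42.30 ✓; ∠(HT, TJ) = 90.00° ✓; |HT| = 12.10 ✓; bearing(H→C) − bearing(H→T) = 101.0° ✓; |HC| = 12.10 ✓; ∠(HC, CZ) = 95.40° ✗; |CZ| = 16.30 ✓.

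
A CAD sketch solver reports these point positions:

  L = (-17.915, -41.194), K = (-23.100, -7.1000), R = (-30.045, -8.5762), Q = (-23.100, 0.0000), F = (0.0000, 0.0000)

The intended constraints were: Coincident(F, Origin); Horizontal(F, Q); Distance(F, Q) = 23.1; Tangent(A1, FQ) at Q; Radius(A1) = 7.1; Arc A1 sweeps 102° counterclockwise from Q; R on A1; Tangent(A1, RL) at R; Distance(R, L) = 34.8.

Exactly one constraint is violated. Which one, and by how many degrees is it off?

Tangent(A1, RL) at R — off by 8.40°.

F = (0.00, 0.00) ✓; F.y = 0.00, Q.y = 0.00 ✓; |FQ| = 23.10 ✓; ∠(KQ, QF) = 90.00° ✓; |KQ| = 7.100 ✓; bearing(K→R) − bearing(K→Q) = 102.0° ✓; |KR| = 7.100 ✓; ∠(KR, RL) = 81.60° ✗; |RL| = 34.80 ✓.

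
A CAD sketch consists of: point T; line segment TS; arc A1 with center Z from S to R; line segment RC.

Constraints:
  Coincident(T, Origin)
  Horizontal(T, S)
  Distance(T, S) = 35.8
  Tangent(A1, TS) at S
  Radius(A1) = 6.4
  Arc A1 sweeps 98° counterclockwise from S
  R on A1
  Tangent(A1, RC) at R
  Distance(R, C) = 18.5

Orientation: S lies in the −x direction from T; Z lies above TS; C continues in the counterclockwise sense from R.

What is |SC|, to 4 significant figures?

25.89

T is at the origin; T and S share the same y with |TS| = 35.8 and S on the −x side, so S = (-35.80, 0.000). The tangent condition forces ZS to be normal to TS, so Z = S + (0, 6.4) = (-35.80, 6.400). On A1, S sits at bearing -90° from Z; a 98° counterclockwise sweep puts R at bearing 8°, so R = Z + 6.4·(cos 8°, sin 8°) = (-29.46, 7.291). Tangency of A1 to RC means the radius ZR is perpendicular to RC, so RC runs along (−sin 8°, cos 8°); with |RC| = 18.5, C = (-32.04, 25.61). Then |SC| = |C − S| = 25.89.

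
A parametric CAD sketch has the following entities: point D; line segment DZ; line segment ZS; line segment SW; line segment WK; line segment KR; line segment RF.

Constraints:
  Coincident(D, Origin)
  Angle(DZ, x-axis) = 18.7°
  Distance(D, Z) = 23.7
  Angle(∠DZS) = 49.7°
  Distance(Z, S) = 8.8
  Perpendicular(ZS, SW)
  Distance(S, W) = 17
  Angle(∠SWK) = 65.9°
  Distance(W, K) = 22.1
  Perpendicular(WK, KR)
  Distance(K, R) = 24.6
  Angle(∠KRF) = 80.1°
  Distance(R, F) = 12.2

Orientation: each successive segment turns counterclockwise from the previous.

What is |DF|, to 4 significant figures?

26.55

WK is perpendicular to KR, so KR runs at 83.10°; with |KR| = 24.6, R = (31.05, 19.33). ∠KRF = 80.1° gives RF at -177.0° from the x-axis; with |RF| = 12.2, F = (18.86, 18.69). Then |DF| = |F − D| = 26.55.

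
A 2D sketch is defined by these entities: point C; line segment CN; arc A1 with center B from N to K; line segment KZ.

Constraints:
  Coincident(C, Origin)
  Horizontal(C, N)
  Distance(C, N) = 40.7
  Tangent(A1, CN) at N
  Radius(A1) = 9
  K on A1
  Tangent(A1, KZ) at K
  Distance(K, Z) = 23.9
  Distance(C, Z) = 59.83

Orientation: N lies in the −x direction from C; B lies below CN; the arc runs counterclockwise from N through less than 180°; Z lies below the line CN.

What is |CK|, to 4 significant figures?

50.48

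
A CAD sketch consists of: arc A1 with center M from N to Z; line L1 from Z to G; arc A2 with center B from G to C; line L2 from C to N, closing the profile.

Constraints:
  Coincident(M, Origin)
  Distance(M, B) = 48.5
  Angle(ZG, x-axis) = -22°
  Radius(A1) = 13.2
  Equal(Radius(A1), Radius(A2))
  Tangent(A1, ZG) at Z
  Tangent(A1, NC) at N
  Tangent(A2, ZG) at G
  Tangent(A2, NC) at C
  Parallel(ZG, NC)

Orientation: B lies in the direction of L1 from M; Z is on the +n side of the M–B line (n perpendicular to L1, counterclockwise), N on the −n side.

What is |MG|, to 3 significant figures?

50.3

The slot axis is L1's direction at -22.0°, so u = (cos -22.0°, sin -22.0°) = (0.927, -0.375) and n = (−sin -22.0°, cos -22.0°) = (0.375, 0.927). M is at the origin and B lies 48.5 along u from M, so B = 48.5·u = (45.0, -18.2). Tangency of A1 to both parallel lines with radius 13.2 puts Z and N at M ± 13.2·n: Z = (4.94, 12.2), N = (-4.94, -12.2). Equal radii place G and C the same way about B: G = B + 13.2·n = (49.9, -5.93), C = B − 13.2·n = (40.0, -30.4). Then |MG| = |G − M| = 50.3.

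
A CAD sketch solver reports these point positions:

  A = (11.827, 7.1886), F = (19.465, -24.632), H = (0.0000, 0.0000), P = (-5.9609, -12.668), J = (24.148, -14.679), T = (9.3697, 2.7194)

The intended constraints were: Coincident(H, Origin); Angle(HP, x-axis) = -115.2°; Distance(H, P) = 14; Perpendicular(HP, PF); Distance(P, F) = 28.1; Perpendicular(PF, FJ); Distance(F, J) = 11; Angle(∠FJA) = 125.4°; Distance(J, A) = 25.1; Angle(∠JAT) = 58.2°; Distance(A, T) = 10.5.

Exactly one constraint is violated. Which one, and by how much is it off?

Distance(A, T) = 10.5 — off by 5.40.

H = (0.00, 0.00) ✓; HP at -115.2° ✓; |HP| = 14.00 ✓; ∠(HP, PF) = 90.00° ✓; |PF| = 28.10 ✓; ∠(PF, FJ) = 90.00° ✓; |FJ| = 11.00 ✓; ∠FJA = 125.4° ✓; |JA| = 25.10 ✓; ∠JAT = 58.20° ✓; |AT| = 5.100 ✗.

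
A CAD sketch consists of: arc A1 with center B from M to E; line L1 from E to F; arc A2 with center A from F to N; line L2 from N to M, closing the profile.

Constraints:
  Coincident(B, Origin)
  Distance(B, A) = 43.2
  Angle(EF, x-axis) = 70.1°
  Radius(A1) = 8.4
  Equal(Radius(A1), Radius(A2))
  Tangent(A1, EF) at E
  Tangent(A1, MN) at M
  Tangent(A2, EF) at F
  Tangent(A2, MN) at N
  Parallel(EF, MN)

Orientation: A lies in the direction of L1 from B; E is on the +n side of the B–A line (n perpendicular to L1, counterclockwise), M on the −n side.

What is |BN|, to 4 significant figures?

44.01

Tangency of A1 to both parallel lines with radius 8.4 puts E and M at B ± 8.4·n: E = (-7.898, 2.859), M = (7.898, -2.859). Equal radii place F and N the same way about A: F = A + 8.4·n = (6.806, 43.48), N = A − 8.4·n = (22.60, 37.76). Then |BN| = |N − B| = 44.01.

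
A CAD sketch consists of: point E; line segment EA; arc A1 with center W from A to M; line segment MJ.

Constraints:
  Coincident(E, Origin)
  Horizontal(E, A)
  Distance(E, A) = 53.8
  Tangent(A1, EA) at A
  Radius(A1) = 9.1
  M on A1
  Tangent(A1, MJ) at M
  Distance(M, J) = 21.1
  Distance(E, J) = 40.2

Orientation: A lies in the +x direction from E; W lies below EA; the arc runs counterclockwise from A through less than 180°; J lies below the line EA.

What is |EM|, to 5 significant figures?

46.520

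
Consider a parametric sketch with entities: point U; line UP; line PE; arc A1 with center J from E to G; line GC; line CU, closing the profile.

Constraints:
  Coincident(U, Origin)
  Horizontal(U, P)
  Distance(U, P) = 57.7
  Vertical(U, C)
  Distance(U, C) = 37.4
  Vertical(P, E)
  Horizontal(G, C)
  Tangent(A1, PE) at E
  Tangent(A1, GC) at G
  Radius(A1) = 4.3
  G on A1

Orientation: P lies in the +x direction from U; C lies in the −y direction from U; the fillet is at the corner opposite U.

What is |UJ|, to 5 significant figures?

62.827

U is at the origin; U and P share the same y with |UP| = 57.7 and P on the +x side, so P = (57.700, 0.0000). U and C share the same x with |UC| = 37.4 and C on the −y side, so C = (0.0000, -37.400). The virtual corner opposite U is at (57.700, -37.400). Since A1 is tangent to PE there, JE ⟂ PE and the tangent condition forces JG to be normal to GC, with radius 4.3, so the center J sits 4.3 in from both sides at J = (53.400, -33.100). Then |UJ| = |J − U| = 62.827.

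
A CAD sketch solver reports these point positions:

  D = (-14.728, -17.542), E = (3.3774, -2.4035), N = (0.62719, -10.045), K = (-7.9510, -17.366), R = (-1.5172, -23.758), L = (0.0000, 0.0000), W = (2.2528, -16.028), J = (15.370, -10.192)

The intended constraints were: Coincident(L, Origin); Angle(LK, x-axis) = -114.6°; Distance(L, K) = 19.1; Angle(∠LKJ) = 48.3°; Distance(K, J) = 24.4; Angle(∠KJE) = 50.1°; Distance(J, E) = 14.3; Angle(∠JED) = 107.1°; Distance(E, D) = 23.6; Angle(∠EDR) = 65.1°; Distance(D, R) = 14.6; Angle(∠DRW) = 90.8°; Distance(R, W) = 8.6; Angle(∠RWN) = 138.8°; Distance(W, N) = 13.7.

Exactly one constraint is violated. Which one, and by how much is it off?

Distance(W, N) = 13.7 — off by 7.50.

L = (0.00, 0.00) ✓; LK at -114.6° ✓; |LK| = 19.10 ✓; ∠LKJ = 48.30° ✓; |KJ| = 24.40 ✓; ∠KJE = 50.10° ✓; |JE| = 14.30 ✓; ∠JED = 107.1° ✓; |ED| = 23.60 ✓; ∠EDR = 65.10° ✓; |DR| = 14.60 ✓; ∠DRW = 90.80° ✓; |RW| = 8.600 ✓; ∠RWN = 138.8° ✓; |WN| = 6.200 ✗.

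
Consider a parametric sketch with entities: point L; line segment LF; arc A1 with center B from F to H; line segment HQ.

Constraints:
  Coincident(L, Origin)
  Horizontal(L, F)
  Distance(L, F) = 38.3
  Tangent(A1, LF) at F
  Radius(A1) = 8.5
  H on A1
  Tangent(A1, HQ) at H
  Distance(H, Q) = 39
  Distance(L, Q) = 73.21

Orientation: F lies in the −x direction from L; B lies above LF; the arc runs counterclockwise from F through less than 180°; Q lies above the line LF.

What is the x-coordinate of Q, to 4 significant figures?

-59.93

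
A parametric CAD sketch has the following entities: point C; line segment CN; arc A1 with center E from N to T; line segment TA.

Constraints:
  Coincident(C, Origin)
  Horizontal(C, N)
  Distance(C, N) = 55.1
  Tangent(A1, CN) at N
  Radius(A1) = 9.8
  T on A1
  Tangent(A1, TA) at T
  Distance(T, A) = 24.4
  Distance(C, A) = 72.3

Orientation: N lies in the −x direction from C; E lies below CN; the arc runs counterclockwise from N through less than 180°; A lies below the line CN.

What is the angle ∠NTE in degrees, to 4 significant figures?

43.26°

C is at the origin; CN is horizontal with |CN| = 55.1 and N on the −x side, so N = (-55.10, 0.000). A1 meets CN tangentially, so EN is at right angles to CN, so E = N + (0, -9.8) = (-55.10, -9.800). Since ET ⟂ TA (tangency), |EA| = √(9.8² + 24.4²) = 26.29 regardless of where T sits on A1. So A lies on both circle(C, 72.3) and circle(E, 26.29); the below-CN intersection is A = (-63.40, -34.75). T is the foot of the tangent from A: T = (-64.88, -10.39).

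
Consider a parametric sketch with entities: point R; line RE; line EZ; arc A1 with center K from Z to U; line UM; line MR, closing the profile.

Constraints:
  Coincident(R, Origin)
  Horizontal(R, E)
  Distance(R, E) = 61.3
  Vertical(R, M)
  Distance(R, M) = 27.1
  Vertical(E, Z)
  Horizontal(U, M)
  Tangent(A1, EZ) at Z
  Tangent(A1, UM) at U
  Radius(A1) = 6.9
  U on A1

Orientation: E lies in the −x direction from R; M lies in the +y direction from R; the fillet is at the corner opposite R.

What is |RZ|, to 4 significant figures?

64.54

R is at the origin; R and E share the same y with |RE| = 61.3 and E on the −x side, so E = (-61.30, 0.000). R and M share the same x with |RM| = 27.1 and M on the +y side, so M = (0.000, 27.10). The virtual corner opposite R is at (-61.30, 27.10). The tangent condition forces KZ to be normal to EZ and A1 meets UM tangentially, so KU is at right angles to UM, with radius 6.9, so the center K sits 6.9 in from both sides at K = (-54.40, 20.20). That places the tangent points at Z = (-61.30, 20.20) on EZ and U = (-54.40, 27.10) on UM. Then |RZ| = |Z − R| = 64.54.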